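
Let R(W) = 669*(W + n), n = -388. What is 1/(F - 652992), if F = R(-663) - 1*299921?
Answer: -1/1656032 ≈ -6.0385e-7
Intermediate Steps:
R(W) = -259572 + 669*W (R(W) = 669*(W - 388) = 669*(-388 + W) = -259572 + 669*W)
F = -1003040 (F = (-259572 + 669*(-663)) - 1*299921 = (-259572 - 443547) - 299921 = -703119 - 299921 = -1003040)
1/(F - 652992) = 1/(-1003040 - 652992) = 1/(-1656032) = -1/1656032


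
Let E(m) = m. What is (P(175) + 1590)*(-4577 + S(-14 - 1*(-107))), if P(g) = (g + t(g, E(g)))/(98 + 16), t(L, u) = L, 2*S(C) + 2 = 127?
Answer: -819878345/114 ≈ -7.1919e+6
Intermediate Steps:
S(C) = 125/2 (S(C) = -1 + (½)*127 = -1 + 127/2 = 125/2)
P(g) = g/57 (P(g) = (g + g)/(98 + 16) = (2*g)/114 = (2*g)*(1/114) = g/57)
(P(175) + 1590)*(-4577 + S(-14 - 1*(-107))) = ((1/57)*175 + 1590)*(-4577 + 125/2) = (175/57 + 1590)*(-9029/2) = (90805/57)*(-9029/2) = -819878345/114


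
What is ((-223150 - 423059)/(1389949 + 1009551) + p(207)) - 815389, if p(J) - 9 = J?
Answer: -1956008259709/2399500 ≈ -8.1517e+5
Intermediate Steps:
p(J) = 9 + J
((-223150 - 423059)/(1389949 + 1009551) + p(207)) - 815389 = ((-223150 - 423059)/(1389949 + 1009551) + (9 + 207)) - 815389 = (-646209/2399500 + 216) - 815389 = 517645791/2399500 - 815389 = -1956008259709/2399500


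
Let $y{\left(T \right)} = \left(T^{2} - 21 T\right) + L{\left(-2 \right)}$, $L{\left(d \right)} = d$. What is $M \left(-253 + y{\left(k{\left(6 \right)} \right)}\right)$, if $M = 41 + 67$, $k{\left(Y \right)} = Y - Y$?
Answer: $-27540$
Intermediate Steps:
$k{\left(Y \right)} = 0$
$y{\left(T \right)} = -2 + T^{2} - 21 T$ ($y{\left(T \right)} = \left(T^{2} - 21 T\right) - 2 = -2 + T^{2} - 21 T$)
$M = 108$
$M \left(-253 + y{\left(k{\left(6 \right)} \right)}\right) = 108 \left(-253 - \left(2 - 0^{2}\right)\right) = 108 \left(-253 + \left(-2 + 0 + 0\right)\right) = 108 \left(-253 - 2\right) = 108 \left(-255\right) = -27540$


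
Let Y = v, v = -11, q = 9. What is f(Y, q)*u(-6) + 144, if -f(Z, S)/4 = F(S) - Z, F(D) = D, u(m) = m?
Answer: 624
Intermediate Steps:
Y = -11
f(Z, S) = -4*S + 4*Z (f(Z, S) = -4*(S - Z) = -4*S + 4*Z)
f(Y, q)*u(-6) + 144 = (-4*9 + 4*(-11))*(-6) + 144 = (-36 - 44)*(-6) + 144 = -80*(-6) + 144 = 480 + 144 = 624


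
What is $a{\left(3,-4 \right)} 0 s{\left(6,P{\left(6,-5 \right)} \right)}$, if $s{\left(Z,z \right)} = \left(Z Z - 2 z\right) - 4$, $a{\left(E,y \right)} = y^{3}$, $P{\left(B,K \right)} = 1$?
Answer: $0$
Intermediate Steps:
$s{\left(Z,z \right)} = -4 + Z^{2} - 2 z$ ($s{\left(Z,z \right)} = \left(Z^{2} - 2 z\right) - 4 = -4 + Z^{2} - 2 z$)
$a{\left(3,-4 \right)} 0 s{\left(6,P{\left(6,-5 \right)} \right)} = \left(-4\right)^{3} \cdot 0 \left(-4 + 6^{2} - 2\right) = \left(-64\right) 0 \left(-4 + 36 - 2\right) = 0 \cdot 30 = 0$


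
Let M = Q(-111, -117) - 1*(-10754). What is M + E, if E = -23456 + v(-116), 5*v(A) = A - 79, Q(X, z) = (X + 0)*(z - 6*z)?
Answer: -77676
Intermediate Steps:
Q(X, z) = -5*X*z (Q(X, z) = X*(-5*z) = -5*X*z)
M = -54181 (M = -5*(-111)*(-117) - 1*(-10754) = -64935 + 10754 = -54181)
v(A) = -79/5 + A/5 (v(A) = (A - 79)/5 = (-79 + A)/5 = -79/5 + A/5)
E = -23495 (E = -23456 + (-79/5 + (⅕)*(-116)) = -23456 + (-79/5 - 116/5) = -23456 - 39 = -23495)
M + E = -54181 - 23495 = -77676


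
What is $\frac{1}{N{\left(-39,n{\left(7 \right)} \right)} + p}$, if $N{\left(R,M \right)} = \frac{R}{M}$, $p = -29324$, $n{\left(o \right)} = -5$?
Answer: $- \frac{5}{146581} \approx -3.4111 \cdot 10^{-5}$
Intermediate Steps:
$\frac{1}{N{\left(-39,n{\left(7 \right)} \right)} + p} = \frac{1}{- \frac{39}{-5} - 29324} = \frac{1}{\left(-39\right) \left(- \frac{1}{5}\right) - 29324} = \frac{1}{\frac{39}{5} - 29324} = \frac{1}{- \frac{146581}{5}} = - \frac{5}{146581}$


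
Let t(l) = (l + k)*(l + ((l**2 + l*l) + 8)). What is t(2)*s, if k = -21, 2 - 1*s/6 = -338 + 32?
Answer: -632016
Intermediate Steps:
s = 1848 (s = 12 - 6*(-338 + 32) = 12 - 6*(-306) = 12 + 1836 = 1848)
t(l) = (-21 + l)*(8 + l + 2*l**2) (t(l) = (l - 21)*(l + ((l**2 + l*l) + 8)) = (-21 + l)*(l + ((l**2 + l**2) + 8)) = (-21 + l)*(l + (2*l**2 + 8)) = (-21 + l)*(l + (8 + 2*l**2)) = (-21 + l)*(8 + l + 2*l**2))
t(2)*s = (-168 - 41*2**2 - 13*2 + 2*2**3)*1848 = (-168 - 41*4 - 26 + 2*8)*1848 = (-168 - 164 - 26 + 16)*1848 = -342*1848 = -632016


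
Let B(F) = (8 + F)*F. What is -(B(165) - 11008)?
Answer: -17537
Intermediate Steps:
B(F) = F*(8 + F)
-(B(165) - 11008) = -(165*(8 + 165) - 11008) = -(165*173 - 11008) = -(28545 - 11008) = -1*17537 = -17537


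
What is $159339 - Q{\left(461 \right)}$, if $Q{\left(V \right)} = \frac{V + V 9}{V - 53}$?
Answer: $\frac{32502851}{204} \approx 1.5933 \cdot 10^{5}$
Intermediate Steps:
$Q{\left(V \right)} = \frac{10 V}{-53 + V}$ ($Q{\left(V \right)} = \frac{V + 9 V}{-53 + V} = \frac{10 V}{-53 + V}$)
$159339 - Q{\left(461 \right)} = 159339 - 10 \cdot 461 \frac{1}{-53 + 461} = 159339 - 10 \cdot 461 \cdot \frac{1}{408} = 159339 - \frac{2305}{204} = \frac{32502851}{204}$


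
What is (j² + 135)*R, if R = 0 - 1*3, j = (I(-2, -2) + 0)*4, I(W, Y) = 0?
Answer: -405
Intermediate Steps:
j = 0 (j = (0 + 0)*4 = 0*4 = 0)
R = -3 (R = 0 - 3 = -3)
(j² + 135)*R = (0² + 135)*(-3) = (0 + 135)*(-3) = 135*(-3) = -405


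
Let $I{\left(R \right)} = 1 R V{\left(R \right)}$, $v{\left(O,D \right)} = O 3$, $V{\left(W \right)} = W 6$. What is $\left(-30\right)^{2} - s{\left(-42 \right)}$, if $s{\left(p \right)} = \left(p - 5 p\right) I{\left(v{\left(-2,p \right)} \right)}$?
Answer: $-35388$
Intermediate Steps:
$V{\left(W \right)} = 6 W$
$v{\left(O,D \right)} = 3 O$
$I{\left(R \right)} = 6 R^{2}$ ($I{\left(R \right)} = 1 R 6 R = R 6 R = 6 R^{2}$)
$s{\left(p \right)} = - 864 p$ ($s{\left(p \right)} = \left(p - 5 p\right) 6 \left(3 \left(-2\right)\right)^{2} = - 4 p 6 \left(-6\right)^{2} = - 4 p 6 \cdot 36 = - 4 p 216 = - 864 p$)
$\left(-30\right)^{2} - s{\left(-42 \right)} = \left(-30\right)^{2} - \left(-864\right) \left(-42\right) = 900 - 36288 = -35388$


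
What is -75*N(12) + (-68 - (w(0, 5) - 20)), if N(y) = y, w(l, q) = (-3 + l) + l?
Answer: -945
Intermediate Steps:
w(l, q) = -3 + 2*l
-75*N(12) + (-68 - (w(0, 5) - 20)) = -75*12 + (-68 - ((-3 + 2*0) - 20)) = -900 + (-68 - ((-3 + 0) - 20)) = -900 + (-68 - (-3 - 20)) = -900 + (-68 - 1*(-23)) = -900 + (-68 + 23) = -900 - 45 = -945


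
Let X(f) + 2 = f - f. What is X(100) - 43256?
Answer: -43258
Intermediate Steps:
X(f) = -2 (X(f) = -2 + (f - f) = -2 + 0 = -2)
X(100) - 43256 = -2 - 43256 = -43258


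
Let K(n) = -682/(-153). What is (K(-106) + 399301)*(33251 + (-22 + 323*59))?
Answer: 3194347028210/153 ≈ 2.0878e+10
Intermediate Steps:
K(n) = 682/153 (K(n) = -682*(-1/153) = 682/153)
(K(-106) + 399301)*(33251 + (-22 + 323*59)) = (682/153 + 399301)*(33251 + (-22 + 323*59)) = 61093735*(33251 + (-22 + 19057))/153 = 61093735*(33251 + 19035)/153 = (61093735/153)*52286 = 3194347028210/153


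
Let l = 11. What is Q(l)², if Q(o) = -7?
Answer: 49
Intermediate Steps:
Q(l)² = (-7)² = 49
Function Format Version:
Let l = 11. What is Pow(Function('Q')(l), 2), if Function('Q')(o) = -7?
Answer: 49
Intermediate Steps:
Pow(Function('Q')(l), 2) = Pow(-7, 2) = 49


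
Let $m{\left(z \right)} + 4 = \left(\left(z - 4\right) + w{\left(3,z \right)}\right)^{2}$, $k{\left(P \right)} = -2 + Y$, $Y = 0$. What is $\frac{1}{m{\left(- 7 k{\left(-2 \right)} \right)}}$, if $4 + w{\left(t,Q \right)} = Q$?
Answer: $\frac{1}{396} \approx 0.0025253$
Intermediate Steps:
$k{\left(P \right)} = -2$ ($k{\left(P \right)} = -2 + 0 = -2$)
$w{\left(t,Q \right)} = -4 + Q$
$m{\left(z \right)} = -4 + \left(-8 + 2 z\right)^{2}$ ($m{\left(z \right)} = -4 + \left(\left(z - 4\right) + \left(-4 + z\right)\right)^{2} = -4 + \left(\left(-4 + z\right) + \left(-4 + z\right)\right)^{2} = -4 + \left(-8 + 2 z\right)^{2}$)
$\frac{1}{m{\left(- 7 k{\left(-2 \right)} \right)}} = \frac{1}{-4 + 4 \left(-4 - -14\right)^{2}} = \frac{1}{-4 + 4 \left(-4 + 14\right)^{2}} = \frac{1}{-4 + 4 \cdot 10^{2}} = \frac{1}{-4 + 4 \cdot 100} = \frac{1}{-4 + 400} = \frac{1}{396}$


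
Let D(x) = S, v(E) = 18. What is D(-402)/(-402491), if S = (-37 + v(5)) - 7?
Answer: 26/402491 ≈ 6.4598e-5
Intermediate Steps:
S = -26 (S = (-37 + 18) - 7 = -19 - 7 = -26)
D(x) = -26
D(-402)/(-402491) = -26/(-402491) = -26*(-1/402491) = 26/402491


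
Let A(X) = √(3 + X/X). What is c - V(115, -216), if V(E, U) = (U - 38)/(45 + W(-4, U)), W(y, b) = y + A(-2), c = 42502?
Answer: 1827840/43 ≈ 42508.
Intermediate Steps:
A(X) = 2 (A(X) = √(3 + 1) = √4 = 2)
W(y, b) = 2 + y (W(y, b) = y + 2 = 2 + y)
V(E, U) = -38/43 + U/43 (V(E, U) = (U - 38)/(45 + (2 - 4)) = (-38 + U)/(45 - 2) = (-38 + U)/43 = (-38 + U)*(1/43) = -38/43 + U/43)
c - V(115, -216) = 42502 - (-38/43 + (1/43)*(-216)) = 42502 - (-38/43 - 216/43) = 42502 - 1*(-254/43) = 42502 + 254/43 = 1827840/43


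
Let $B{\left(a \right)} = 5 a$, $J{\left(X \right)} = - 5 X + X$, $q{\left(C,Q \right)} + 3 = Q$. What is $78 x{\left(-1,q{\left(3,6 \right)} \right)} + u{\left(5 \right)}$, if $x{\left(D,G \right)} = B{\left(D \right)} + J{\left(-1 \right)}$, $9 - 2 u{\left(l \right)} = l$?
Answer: $-76$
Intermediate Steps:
$q{\left(C,Q \right)} = -3 + Q$
$J{\left(X \right)} = - 4 X$
$u{\left(l \right)} = \frac{9}{2} - \frac{l}{2}$
$x{\left(D,G \right)} = 4 + 5 D$ ($x{\left(D,G \right)} = 5 D - -4 = 5 D + 4 = 4 + 5 D$)
$78 x{\left(-1,q{\left(3,6 \right)} \right)} + u{\left(5 \right)} = 78 \left(4 + 5 \left(-1\right)\right) + \left(\frac{9}{2} - \frac{5}{2}\right) = 78 \left(4 - 5\right) + \left(\frac{9}{2} - \frac{5}{2}\right) = 78 \left(-1\right) + 2 = -78 + 2 = -76$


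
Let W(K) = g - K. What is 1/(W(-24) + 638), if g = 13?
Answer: 1/675 ≈ 0.0014815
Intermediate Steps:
W(K) = 13 - K
1/(W(-24) + 638) = 1/((13 - 1*(-24)) + 638) = 1/((13 + 24) + 638) = 1/(37 + 638) = 1/675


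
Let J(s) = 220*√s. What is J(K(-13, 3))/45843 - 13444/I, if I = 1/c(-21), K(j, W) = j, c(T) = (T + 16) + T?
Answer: 349544 + 220*I*√13/45843 ≈ 3.4954e+5 + 0.017303*I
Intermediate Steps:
c(T) = 16 + 2*T (c(T) = (16 + T) + T = 16 + 2*T)
I = -1/26 (I = 1/(16 + 2*(-21)) = 1/(16 - 42) = 1/(-26) = -1/26 ≈ -0.038462)
J(K(-13, 3))/45843 - 13444/I = (220*√(-13))/45843 - 13444/(-1/26) = (220*(I*√13))*(1/45843) - 13444*(-26) = (220*I*√13)*(1/45843) + 349544 = 220*I*√13/45843 + 349544 = 349544 + 220*I*√13/45843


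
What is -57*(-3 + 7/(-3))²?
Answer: -4864/3 ≈ -1621.3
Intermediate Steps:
-57*(-3 + 7/(-3))² = -57*(-3 + 7*(-⅓))² = -57*(-3 - 7/3)² = -57*(-16/3)² = -57*256/9 = -4864/3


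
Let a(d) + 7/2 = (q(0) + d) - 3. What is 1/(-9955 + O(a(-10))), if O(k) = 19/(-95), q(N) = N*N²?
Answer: -5/49776 ≈ -0.00010045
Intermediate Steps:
q(N) = N³
a(d) = -13/2 + d (a(d) = -7/2 + ((0³ + d) - 3) = -7/2 + ((0 + d) - 3) = -7/2 + (d - 3) = -7/2 + (-3 + d) = -13/2 + d)
O(k) = -⅕ (O(k) = 19*(-1/95) = -⅕)
1/(-9955 + O(a(-10))) = 1/(-9955 - ⅕) = 1/(-49776/5) = -5/49776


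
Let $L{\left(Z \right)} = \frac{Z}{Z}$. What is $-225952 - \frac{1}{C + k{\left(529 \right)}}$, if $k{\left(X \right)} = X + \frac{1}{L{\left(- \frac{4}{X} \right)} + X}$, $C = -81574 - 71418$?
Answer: $- \frac{18258139254798}{80805389} \approx -2.2595 \cdot 10^{5}$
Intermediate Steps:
$C = -152992$ ($C = -81574 - 71418 = -152992$)
$L{\left(Z \right)} = 1$
$k{\left(X \right)} = X + \frac{1}{1 + X}$
$-225952 - \frac{1}{C + k{\left(529 \right)}} = -225952 - \frac{1}{-152992 + \frac{1 + 529 + 529^{2}}{1 + 529}} = -225952 - \frac{1}{-152992 + \frac{1 + 529 + 279841}{530}} = -225952 - \frac{1}{-152992 + \frac{1}{530} \cdot 280371} = -225952 - \frac{1}{-152992 + \frac{280371}{530}} = -225952 - \frac{1}{- \frac{80805389}{530}} = -225952 - - \frac{530}{80805389} = -225952 + \frac{530}{80805389} = - \frac{18258139254798}{80805389}$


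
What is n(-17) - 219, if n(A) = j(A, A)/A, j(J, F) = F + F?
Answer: -217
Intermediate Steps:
j(J, F) = 2*F
n(A) = 2 (n(A) = (2*A)/A = 2)
n(-17) - 219 = 2 - 219 = -217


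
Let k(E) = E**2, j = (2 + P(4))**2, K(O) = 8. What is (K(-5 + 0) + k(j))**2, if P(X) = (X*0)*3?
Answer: 576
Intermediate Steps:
P(X) = 0 (P(X) = 0*3 = 0)
j = 4 (j = (2 + 0)**2 = 2**2 = 4)
(K(-5 + 0) + k(j))**2 = (8 + 4**2)**2 = (8 + 16)**2 = 24**2 = 576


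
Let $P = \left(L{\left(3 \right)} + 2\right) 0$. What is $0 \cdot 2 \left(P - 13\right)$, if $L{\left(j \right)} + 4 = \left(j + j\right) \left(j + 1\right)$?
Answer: $0$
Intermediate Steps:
$L{\left(j \right)} = -4 + 2 j \left(1 + j\right)$ ($L{\left(j \right)} = -4 + \left(j + j\right) \left(j + 1\right) = -4 + 2 j \left(1 + j\right)$)
$P = 0$ ($P = \left(\left(-4 + 2 \cdot 3 + 2 \cdot 3^{2}\right) + 2\right) 0 = \left(\left(-4 + 6 + 2 \cdot 9\right) + 2\right) 0 = \left(\left(-4 + 6 + 18\right) + 2\right) 0 = \left(20 + 2\right) 0 = 22 \cdot 0 = 0$)
$0 \cdot 2 \left(P - 13\right) = 0 \cdot 2 \left(0 - 13\right) = 0 \left(-13\right) = 0$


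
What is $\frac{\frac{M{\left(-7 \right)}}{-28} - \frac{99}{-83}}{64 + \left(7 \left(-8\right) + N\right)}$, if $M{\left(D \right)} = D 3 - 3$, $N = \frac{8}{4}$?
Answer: $\frac{1191}{5810} \approx 0.20499$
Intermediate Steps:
$N = 2$ ($N = 8 \cdot \frac{1}{4} = 2$)
$M{\left(D \right)} = -3 + 3 D$ ($M{\left(D \right)} = 3 D - 3 = -3 + 3 D$)
$\frac{\frac{M{\left(-7 \right)}}{-28} - \frac{99}{-83}}{64 + \left(7 \left(-8\right) + N\right)} = \frac{\frac{-3 + 3 \left(-7\right)}{-28} - \frac{99}{-83}}{64 + \left(7 \left(-8\right) + 2\right)} = \frac{\left(-3 - 21\right) \left(- \frac{1}{28}\right) - - \frac{99}{83}}{64 + \left(-56 + 2\right)} = \frac{\left(-24\right) \left(- \frac{1}{28}\right) + \frac{99}{83}}{64 - 54} = \frac{\frac{6}{7} + \frac{99}{83}}{10} = \frac{1}{10} \cdot \frac{1191}{581} = \frac{1191}{5810}$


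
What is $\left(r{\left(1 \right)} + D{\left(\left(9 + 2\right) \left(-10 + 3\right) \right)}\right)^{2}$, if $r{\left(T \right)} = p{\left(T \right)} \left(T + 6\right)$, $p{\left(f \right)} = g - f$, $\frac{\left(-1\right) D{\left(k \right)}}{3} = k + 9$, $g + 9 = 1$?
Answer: $19881$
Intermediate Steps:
$g = -8$ ($g = -9 + 1 = -8$)
$D{\left(k \right)} = -27 - 3 k$ ($D{\left(k \right)} = - 3 \left(k + 9\right) = - 3 \left(9 + k\right) = -27 - 3 k$)
$p{\left(f \right)} = -8 - f$
$r{\left(T \right)} = \left(-8 - T\right) \left(6 + T\right)$ ($r{\left(T \right)} = \left(-8 - T\right) \left(T + 6\right) = \left(-8 - T\right) \left(6 + T\right)$)
$\left(r{\left(1 \right)} + D{\left(\left(9 + 2\right) \left(-10 + 3\right) \right)}\right)^{2} = \left(- \left(6 + 1\right) \left(8 + 1\right) - \left(27 + 3 \left(9 + 2\right) \left(-10 + 3\right)\right)\right)^{2} = \left(\left(-1\right) 7 \cdot 9 - \left(27 + 3 \cdot 11 \left(-7\right)\right)\right)^{2} = \left(-63 - -204\right)^{2} = \left(-63 + \left(-27 + 231\right)\right)^{2} = \left(-63 + 204\right)^{2} = 141^{2} = 19881$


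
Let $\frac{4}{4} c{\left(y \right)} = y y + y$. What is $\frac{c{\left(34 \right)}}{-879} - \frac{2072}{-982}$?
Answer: $\frac{326354}{431589} \approx 0.75617$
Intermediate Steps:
$c{\left(y \right)} = y + y^{2}$ ($c{\left(y \right)} = y y + y = y^{2} + y = y + y^{2}$)
$\frac{c{\left(34 \right)}}{-879} - \frac{2072}{-982} = \frac{34 \left(1 + 34\right)}{-879} - \frac{2072}{-982} = 34 \cdot 35 \left(- \frac{1}{879}\right) - - \frac{1036}{491} = 1190 \left(- \frac{1}{879}\right) + \frac{1036}{491} = - \frac{1190}{879} + \frac{1036}{491} = \frac{326354}{431589}$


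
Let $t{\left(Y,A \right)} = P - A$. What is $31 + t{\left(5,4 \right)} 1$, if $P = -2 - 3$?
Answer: $22$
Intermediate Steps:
$P = -5$ ($P = -2 - 3 = -5$)
$t{\left(Y,A \right)} = -5 - A$
$31 + t{\left(5,4 \right)} 1 = 31 + \left(-5 - 4\right) 1 = 31 - 9 = 22$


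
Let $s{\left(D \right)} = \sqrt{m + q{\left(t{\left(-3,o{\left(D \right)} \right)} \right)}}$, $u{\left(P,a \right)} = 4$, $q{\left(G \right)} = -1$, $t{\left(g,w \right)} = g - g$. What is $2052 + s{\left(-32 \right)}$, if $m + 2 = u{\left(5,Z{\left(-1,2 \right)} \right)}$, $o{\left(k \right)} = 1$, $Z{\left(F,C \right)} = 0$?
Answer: $2053$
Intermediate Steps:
$t{\left(g,w \right)} = 0$
$m = 2$ ($m = -2 + 4 = 2$)
$s{\left(D \right)} = 1$ ($s{\left(D \right)} = \sqrt{2 - 1} = \sqrt{1} = 1$)
$2052 + s{\left(-32 \right)} = 2052 + 1 = 2053$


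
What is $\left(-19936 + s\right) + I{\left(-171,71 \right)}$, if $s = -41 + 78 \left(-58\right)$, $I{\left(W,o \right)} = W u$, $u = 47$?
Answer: $-32538$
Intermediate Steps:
$I{\left(W,o \right)} = 47 W$ ($I{\left(W,o \right)} = W 47 = 47 W$)
$s = -4565$ ($s = -41 - 4524 = -4565$)
$\left(-19936 + s\right) + I{\left(-171,71 \right)} = \left(-19936 - 4565\right) + 47 \left(-171\right) = -24501 - 8037 = -32538$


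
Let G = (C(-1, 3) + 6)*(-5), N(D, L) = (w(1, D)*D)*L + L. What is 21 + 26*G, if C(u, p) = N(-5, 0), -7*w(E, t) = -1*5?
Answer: -759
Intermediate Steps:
w(E, t) = 5/7 (w(E, t) = -(-1)*5/7 = -⅐*(-5) = 5/7)
N(D, L) = L + 5*D*L/7 (N(D, L) = (5*D/7)*L + L = 5*D*L/7 + L = L + 5*D*L/7)
C(u, p) = 0 (C(u, p) = (⅐)*0*(7 + 5*(-5)) = (⅐)*0*(7 - 25) = (⅐)*0*(-18) = 0)
G = -30 (G = (0 + 6)*(-5) = 6*(-5) = -30)
21 + 26*G = 21 + 26*(-30) = 21 - 780 = -759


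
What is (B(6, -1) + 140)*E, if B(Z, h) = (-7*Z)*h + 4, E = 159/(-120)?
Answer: -4929/20 ≈ -246.45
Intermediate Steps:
E = -53/40 (E = 159*(-1/120) = -53/40 ≈ -1.3250)
B(Z, h) = 4 - 7*Z*h (B(Z, h) = -7*Z*h + 4 = 4 - 7*Z*h)
(B(6, -1) + 140)*E = ((4 - 7*6*(-1)) + 140)*(-53/40) = ((4 + 42) + 140)*(-53/40) = (46 + 140)*(-53/40) = 186*(-53/40) = -4929/20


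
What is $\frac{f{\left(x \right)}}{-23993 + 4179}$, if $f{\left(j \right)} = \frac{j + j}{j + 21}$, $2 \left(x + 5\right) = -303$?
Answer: $- \frac{313}{2684797} \approx -0.00011658$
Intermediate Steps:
$x = - \frac{313}{2}$ ($x = -5 + \frac{1}{2} \left(-303\right) = -5 - \frac{303}{2} = - \frac{313}{2} \approx -156.5$)
$f{\left(j \right)} = \frac{2 j}{21 + j}$
$\frac{f{\left(x \right)}}{-23993 + 4179} = \frac{2 \left(- \frac{313}{2}\right) \frac{1}{21 - \frac{313}{2}}}{-23993 + 4179} = \frac{2 \left(- \frac{313}{2}\right) \frac{1}{- \frac{271}{2}}}{-19814} = 2 \left(- \frac{313}{2}\right) \left(- \frac{2}{271}\right) \left(- \frac{1}{19814}\right) = \frac{626}{271} \left(- \frac{1}{19814}\right) = - \frac{313}{2684797}$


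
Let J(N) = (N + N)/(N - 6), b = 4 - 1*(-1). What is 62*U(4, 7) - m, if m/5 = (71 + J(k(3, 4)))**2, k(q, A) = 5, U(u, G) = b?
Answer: -18295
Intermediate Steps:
b = 5 (b = 4 + 1 = 5)
U(u, G) = 5
J(N) = 2*N/(-6 + N) (J(N) = (2*N)/(-6 + N) = 2*N/(-6 + N))
m = 18605 (m = 5*(71 + 2*5/(-6 + 5))**2 = 5*(71 + 2*5/(-1))**2 = 5*(71 + 2*5*(-1))**2 = 5*(71 - 10)**2 = 5*61**2 = 5*3721 = 18605)
62*U(4, 7) - m = 62*5 - 1*18605 = 310 - 18605 = -18295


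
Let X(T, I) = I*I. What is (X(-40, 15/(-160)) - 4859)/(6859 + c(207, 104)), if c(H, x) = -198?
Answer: -4975607/6820864 ≈ -0.72947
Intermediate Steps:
X(T, I) = I²
(X(-40, 15/(-160)) - 4859)/(6859 + c(207, 104)) = ((15/(-160))² - 4859)/(6859 - 198) = ((15*(-1/160))² - 4859)/6661 = ((-3/32)² - 4859)*(1/6661) = (9/1024 - 4859)*(1/6661) = -4975607/1024*1/6661 = -4975607/6820864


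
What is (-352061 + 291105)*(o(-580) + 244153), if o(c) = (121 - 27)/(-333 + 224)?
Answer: -1622196609348/109 ≈ -1.4883e+10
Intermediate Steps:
o(c) = -94/109 (o(c) = 94/(-109) = 94*(-1/109) = -94/109)
(-352061 + 291105)*(o(-580) + 244153) = (-352061 + 291105)*(-94/109 + 244153) = -60956*26612583/109 = -1622196609348/109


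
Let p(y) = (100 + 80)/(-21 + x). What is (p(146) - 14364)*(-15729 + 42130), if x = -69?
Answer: -379276766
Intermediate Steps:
p(y) = -2 (p(y) = (100 + 80)/(-21 - 69) = 180/(-90) = 180*(-1/90) = -2)
(p(146) - 14364)*(-15729 + 42130) = (-2 - 14364)*(-15729 + 42130) = -14366*26401 = -379276766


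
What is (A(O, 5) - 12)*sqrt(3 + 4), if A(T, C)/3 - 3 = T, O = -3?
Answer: -12*sqrt(7) ≈ -31.749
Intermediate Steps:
A(T, C) = 9 + 3*T
(A(O, 5) - 12)*sqrt(3 + 4) = ((9 + 3*(-3)) - 12)*sqrt(3 + 4) = ((9 - 9) - 12)*sqrt(7) = (0 - 12)*sqrt(7) = -12*sqrt(7)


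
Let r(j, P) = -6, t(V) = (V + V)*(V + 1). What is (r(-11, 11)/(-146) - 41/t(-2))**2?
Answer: 8886361/85264 ≈ 104.22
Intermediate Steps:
t(V) = 2*V*(1 + V) (t(V) = (2*V)*(1 + V) = 2*V*(1 + V))
(r(-11, 11)/(-146) - 41/t(-2))**2 = (-6/(-146) - 41*(-1/(4*(1 - 2))))**2 = (-6*(-1/146) - 41/(2*(-2)*(-1)))**2 = (3/73 - 41/4)**2 = (-2981/292)**2 = 8886361/85264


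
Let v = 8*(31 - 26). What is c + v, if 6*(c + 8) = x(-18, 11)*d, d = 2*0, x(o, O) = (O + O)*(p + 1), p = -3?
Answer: 32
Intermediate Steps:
x(o, O) = -4*O (x(o, O) = (O + O)*(-3 + 1) = (2*O)*(-2) = -4*O)
d = 0
v = 40 (v = 8*5 = 40)
c = -8 (c = -8 + (-4*11*0)/6 = -8 + (-44*0)/6 = -8 + (1/6)*0 = -8 + 0 = -8)
c + v = -8 + 40 = 32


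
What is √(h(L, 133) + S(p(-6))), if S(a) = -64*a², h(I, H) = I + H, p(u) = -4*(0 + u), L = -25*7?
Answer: I*√36906 ≈ 192.11*I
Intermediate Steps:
L = -175
p(u) = -4*u
h(I, H) = H + I
√(h(L, 133) + S(p(-6))) = √((133 - 175) - 64*(-4*(-6))²) = √(-42 - 64*24²) = √(-42 - 64*576) = √(-42 - 36864) = √(-36906) = I*√36906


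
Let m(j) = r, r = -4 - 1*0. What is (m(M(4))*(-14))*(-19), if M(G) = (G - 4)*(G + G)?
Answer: -1064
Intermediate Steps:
M(G) = 2*G*(-4 + G) (M(G) = (-4 + G)*(2*G) = 2*G*(-4 + G))
r = -4 (r = -4 + 0 = -4)
m(j) = -4
(m(M(4))*(-14))*(-19) = -4*(-14)*(-19) = 56*(-19) = -1064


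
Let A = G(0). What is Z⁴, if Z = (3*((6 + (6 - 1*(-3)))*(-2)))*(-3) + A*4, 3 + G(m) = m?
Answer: 4430766096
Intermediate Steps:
G(m) = -3 + m
A = -3 (A = -3 + 0 = -3)
Z = 258 (Z = (3*((6 + (6 - 1*(-3)))*(-2)))*(-3) - 3*4 = (3*((6 + (6 + 3))*(-2)))*(-3) - 12 = (3*((6 + 9)*(-2)))*(-3) - 12 = (3*(15*(-2)))*(-3) - 12 = (3*(-30))*(-3) - 12 = -90*(-3) - 12 = 270 - 12 = 258)
Z⁴ = 258⁴ = 4430766096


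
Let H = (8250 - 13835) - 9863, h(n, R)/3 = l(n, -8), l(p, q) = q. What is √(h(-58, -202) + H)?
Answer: 4*I*√967 ≈ 124.39*I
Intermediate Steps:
h(n, R) = -24 (h(n, R) = 3*(-8) = -24)
H = -15448 (H = -5585 - 9863 = -15448)
√(h(-58, -202) + H) = √(-24 - 15448) = √(-15472) = 4*I*√967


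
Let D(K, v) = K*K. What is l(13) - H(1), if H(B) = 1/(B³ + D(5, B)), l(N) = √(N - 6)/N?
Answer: -1/26 + √7/13 ≈ 0.16506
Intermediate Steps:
l(N) = √(-6 + N)/N
D(K, v) = K²
H(B) = 1/(25 + B³) (H(B) = 1/(B³ + 5²) = 1/(B³ + 25) = 1/(25 + B³))
l(13) - H(1) = √(-6 + 13)/13 - 1/(25 + 1³) = √7/13 - 1/(25 + 1) = √7/13 - 1/26 = -1/26 + √7/13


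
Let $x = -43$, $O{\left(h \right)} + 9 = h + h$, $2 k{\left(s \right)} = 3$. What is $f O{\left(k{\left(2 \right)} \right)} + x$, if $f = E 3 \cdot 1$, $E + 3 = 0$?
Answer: $11$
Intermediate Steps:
$k{\left(s \right)} = \frac{3}{2}$ ($k{\left(s \right)} = \frac{1}{2} \cdot 3 = \frac{3}{2}$)
$O{\left(h \right)} = -9 + 2 h$ ($O{\left(h \right)} = -9 + \left(h + h\right) = -9 + 2 h$)
$E = -3$ ($E = -3 + 0 = -3$)
$f = -9$ ($f = \left(-3\right) 3 \cdot 1 = \left(-9\right) 1 = -9$)
$f O{\left(k{\left(2 \right)} \right)} + x = - 9 \left(-9 + 2 \cdot \frac{3}{2}\right) - 43 = - 9 \left(-9 + 3\right) - 43 = \left(-9\right) \left(-6\right) - 43 = 54 - 43 = 11$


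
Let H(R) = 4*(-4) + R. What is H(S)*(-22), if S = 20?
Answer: -88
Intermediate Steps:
H(R) = -16 + R
H(S)*(-22) = (-16 + 20)*(-22) = 4*(-22) = -88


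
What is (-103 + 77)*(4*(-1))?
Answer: 104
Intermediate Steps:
(-103 + 77)*(4*(-1)) = -26*(-4) = 104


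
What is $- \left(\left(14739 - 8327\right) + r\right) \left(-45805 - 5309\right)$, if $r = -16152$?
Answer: $-497850360$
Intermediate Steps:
$- \left(\left(14739 - 8327\right) + r\right) \left(-45805 - 5309\right) = - \left(\left(14739 - 8327\right) - 16152\right) \left(-45805 - 5309\right) = - \left(6412 - 16152\right) \left(-51114\right) = - \left(-9740\right) \left(-51114\right) = \left(-1\right) 497850360 = -497850360$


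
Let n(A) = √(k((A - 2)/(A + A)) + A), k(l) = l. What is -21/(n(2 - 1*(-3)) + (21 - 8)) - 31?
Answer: -53477/1637 + 21*√530/1637 ≈ -32.372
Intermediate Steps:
n(A) = √(A + (-2 + A)/(2*A)) (n(A) = √((A - 2)/(A + A) + A) = √((-2 + A)/((2*A)) + A) = √((-2 + A)*(1/(2*A)) + A) = √((-2 + A)/(2*A) + A) = √(A + (-2 + A)/(2*A)))
-21/(n(2 - 1*(-3)) + (21 - 8)) - 31 = -21/(√(2 - 4/(2 - 1*(-3)) + 4*(2 - 1*(-3)))/2 + (21 - 8)) - 31 = -21/(√(2 - 4/(2 + 3) + 4*(2 + 3))/2 + 13) - 31 = -21/(√(2 - 4/5 + 4*5)/2 + 13) - 31 = -21/(√(2 - 4*⅕ + 20)/2 + 13) - 31 = -21/(√(2 - ⅘ + 20)/2 + 13) - 31 = -21/(√(106/5)/2 + 13) - 31 = -21/((√530/5)/2 + 13) - 31 = -21/(√530/10 + 13) - 31 = -21/(13 + √530/10) - 31 = -31 - 21/(13 + √530/10)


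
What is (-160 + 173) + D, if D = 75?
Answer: 88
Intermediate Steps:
(-160 + 173) + D = (-160 + 173) + 75 = 13 + 75 = 88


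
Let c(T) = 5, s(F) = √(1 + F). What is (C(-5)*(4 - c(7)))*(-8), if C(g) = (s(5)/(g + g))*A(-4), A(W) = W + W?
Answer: 32*√6/5 ≈ 15.677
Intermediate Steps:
A(W) = 2*W
C(g) = -4*√6/g (C(g) = (√(1 + 5)/(g + g))*(2*(-4)) = (√6/((2*g)))*(-8) = (√6*(1/(2*g)))*(-8) = (√6/(2*g))*(-8) = -4*√6/g)
(C(-5)*(4 - c(7)))*(-8) = ((-4*√6/(-5))*(4 - 1*5))*(-8) = ((-4*√6*(-⅕))*(4 - 5))*(-8) = ((4*√6/5)*(-1))*(-8) = -4*√6/5*(-8) = 32*√6/5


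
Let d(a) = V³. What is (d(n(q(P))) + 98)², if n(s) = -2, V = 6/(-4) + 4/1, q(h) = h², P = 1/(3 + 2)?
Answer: 826281/64 ≈ 12911.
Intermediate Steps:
P = ⅕ (P = 1/5 = ⅕ ≈ 0.20000)
V = 5/2 (V = 6*(-¼) + 4*1 = -3/2 + 4 = 5/2 ≈ 2.5000)
d(a) = 125/8 (d(a) = (5/2)³ = 125/8)
(d(n(q(P))) + 98)² = (125/8 + 98)² = (909/8)² = 826281/64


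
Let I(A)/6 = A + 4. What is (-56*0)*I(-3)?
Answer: 0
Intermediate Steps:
I(A) = 24 + 6*A (I(A) = 6*(A + 4) = 6*(4 + A) = 24 + 6*A)
(-56*0)*I(-3) = (-56*0)*(24 + 6*(-3)) = 0*(24 - 18) = 0*6 = 0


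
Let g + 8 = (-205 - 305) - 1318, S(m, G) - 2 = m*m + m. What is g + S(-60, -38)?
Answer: 1706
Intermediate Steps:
S(m, G) = 2 + m + m**2 (S(m, G) = 2 + (m*m + m) = 2 + (m**2 + m) = 2 + (m + m**2) = 2 + m + m**2)
g = -1836 (g = -8 + ((-205 - 305) - 1318) = -8 + (-510 - 1318) = -8 - 1828 = -1836)
g + S(-60, -38) = -1836 + (2 - 60 + (-60)**2) = -1836 + (2 - 60 + 3600) = -1836 + 3542 = 1706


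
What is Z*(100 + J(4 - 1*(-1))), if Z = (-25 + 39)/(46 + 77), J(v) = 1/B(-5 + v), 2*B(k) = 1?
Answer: 476/41 ≈ 11.610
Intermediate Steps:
B(k) = ½ (B(k) = (½)*1 = ½)
J(v) = 2 (J(v) = 1/(½) = 2)
Z = 14/123 ≈ 0.11382
Z*(100 + J(4 - 1*(-1))) = 14*(100 + 2)/123 = (14/123)*102 = 476/41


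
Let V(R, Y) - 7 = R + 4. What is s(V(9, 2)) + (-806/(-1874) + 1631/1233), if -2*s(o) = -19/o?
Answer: 102956939/46212840 ≈ 2.2279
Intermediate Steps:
V(R, Y) = 11 + R (V(R, Y) = 7 + (R + 4) = 7 + (4 + R) = 11 + R)
s(o) = 19/(2*o) (s(o) = -(-19)/(2*o) = 19/(2*o))
s(V(9, 2)) + (-806/(-1874) + 1631/1233) = 19/(2*(11 + 9)) + (-806/(-1874) + 1631/1233) = (19/2)/20 + (-806*(-1/1874) + 1631*(1/1233)) = (19/2)*(1/20) + (403/937 + 1631/1233) = 19/40 + 2025146/1155321 = 102956939/46212840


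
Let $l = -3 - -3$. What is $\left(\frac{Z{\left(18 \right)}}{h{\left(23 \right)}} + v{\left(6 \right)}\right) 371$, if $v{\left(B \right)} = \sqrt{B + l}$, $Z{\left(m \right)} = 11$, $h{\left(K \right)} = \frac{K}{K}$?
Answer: $4081 + 371 \sqrt{6} \approx 4989.8$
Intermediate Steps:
$h{\left(K \right)} = 1$
$l = 0$ ($l = -3 + 3 = 0$)
$v{\left(B \right)} = \sqrt{B}$ ($v{\left(B \right)} = \sqrt{B + 0} = \sqrt{B}$)
$\left(\frac{Z{\left(18 \right)}}{h{\left(23 \right)}} + v{\left(6 \right)}\right) 371 = \left(\frac{11}{1} + \sqrt{6}\right) 371 = \left(11 \cdot 1 + \sqrt{6}\right) 371 = \left(11 + \sqrt{6}\right) 371 = 4081 + 371 \sqrt{6}$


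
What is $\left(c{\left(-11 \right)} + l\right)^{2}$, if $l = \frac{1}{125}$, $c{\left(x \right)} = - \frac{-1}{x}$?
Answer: $\frac{12996}{1890625} \approx 0.0068739$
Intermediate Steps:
$c{\left(x \right)} = \frac{1}{x}$
$l = \frac{1}{125} \approx 0.008$
$\left(c{\left(-11 \right)} + l\right)^{2} = \left(\frac{1}{-11} + \frac{1}{125}\right)^{2} = \left(- \frac{1}{11} + \frac{1}{125}\right)^{2} = \left(- \frac{114}{1375}\right)^{2} = \frac{12996}{1890625}$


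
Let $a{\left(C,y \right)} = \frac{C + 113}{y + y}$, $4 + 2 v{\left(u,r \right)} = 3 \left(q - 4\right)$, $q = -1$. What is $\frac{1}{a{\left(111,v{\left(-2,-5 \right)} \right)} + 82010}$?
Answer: $\frac{19}{1557966} \approx 1.2195 \cdot 10^{-5}$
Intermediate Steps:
$v{\left(u,r \right)} = - \frac{19}{2}$ ($v{\left(u,r \right)} = -2 + \frac{3 \left(-1 - 4\right)}{2} = -2 + \frac{3 \left(-5\right)}{2} = -2 + \frac{1}{2} \left(-15\right) = -2 - \frac{15}{2} = - \frac{19}{2}$)
$a{\left(C,y \right)} = \frac{113 + C}{2 y}$
$\frac{1}{a{\left(111,v{\left(-2,-5 \right)} \right)} + 82010} = \frac{1}{\frac{113 + 111}{2 \left(- \frac{19}{2}\right)} + 82010} = \frac{1}{\frac{1}{2} \left(- \frac{2}{19}\right) 224 + 82010} = \frac{1}{- \frac{224}{19} + 82010} = \frac{1}{\frac{1557966}{19}} = \frac{19}{1557966}$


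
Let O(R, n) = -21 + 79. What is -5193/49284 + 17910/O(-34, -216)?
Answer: 49020847/158804 ≈ 308.69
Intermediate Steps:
O(R, n) = 58
-5193/49284 + 17910/O(-34, -216) = -5193/49284 + 17910/58 = -5193*1/49284 + 17910*(1/58) = -577/5476 + 8955/29 = 49020847/158804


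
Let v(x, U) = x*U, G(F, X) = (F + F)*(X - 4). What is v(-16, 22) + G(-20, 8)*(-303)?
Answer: 48128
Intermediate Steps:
G(F, X) = 2*F*(-4 + X) (G(F, X) = (2*F)*(-4 + X) = 2*F*(-4 + X))
v(x, U) = U*x
v(-16, 22) + G(-20, 8)*(-303) = 22*(-16) + (2*(-20)*(-4 + 8))*(-303) = -352 + (2*(-20)*4)*(-303) = -352 - 160*(-303) = -352 + 48480 = 48128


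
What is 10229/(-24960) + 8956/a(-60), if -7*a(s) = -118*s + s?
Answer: -419641/44928 ≈ -9.3403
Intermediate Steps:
a(s) = 117*s/7 (a(s) = -(-118*s + s)/7 = -(-117)*s/7 = 117*s/7)
10229/(-24960) + 8956/a(-60) = 10229/(-24960) + 8956/(((117/7)*(-60))) = 10229*(-1/24960) + 8956/(-7020/7) = -10229/24960 + 8956*(-7/7020) = -10229/24960 - 15673/1755 = -419641/44928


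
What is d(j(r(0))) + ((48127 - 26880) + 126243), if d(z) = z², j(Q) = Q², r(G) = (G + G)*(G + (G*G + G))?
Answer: 147490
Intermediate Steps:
r(G) = 2*G*(G² + 2*G) (r(G) = (2*G)*(G + (G² + G)) = (2*G)*(G + (G + G²)) = (2*G)*(G² + 2*G) = 2*G*(G² + 2*G))
d(j(r(0))) + ((48127 - 26880) + 126243) = ((2*0²*(2 + 0))²)² + ((48127 - 26880) + 126243) = ((2*0*2)²)² + (21247 + 126243) = (0²)² + 147490 = 0² + 147490 = 0 + 147490 = 147490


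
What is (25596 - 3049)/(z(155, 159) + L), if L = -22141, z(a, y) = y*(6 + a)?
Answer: 3221/494 ≈ 6.5202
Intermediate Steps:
(25596 - 3049)/(z(155, 159) + L) = (25596 - 3049)/(159*(6 + 155) - 22141) = 22547/(159*161 - 22141) = 22547/(25599 - 22141) = 22547/3458 = 22547*(1/3458) = 3221/494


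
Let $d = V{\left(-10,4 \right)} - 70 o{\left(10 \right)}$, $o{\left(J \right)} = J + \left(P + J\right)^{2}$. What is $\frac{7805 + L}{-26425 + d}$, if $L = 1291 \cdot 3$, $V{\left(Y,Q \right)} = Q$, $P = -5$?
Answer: $- \frac{11678}{28871} \approx -0.40449$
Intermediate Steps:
$o{\left(J \right)} = J + \left(-5 + J\right)^{2}$
$d = -2446$ ($d = 4 - 70 \left(10 + \left(-5 + 10\right)^{2}\right) = 4 - 70 \left(10 + 5^{2}\right) = 4 - 70 \left(10 + 25\right) = 4 - 2450 = -2446$)
$L = 3873$
$\frac{7805 + L}{-26425 + d} = \frac{7805 + 3873}{-26425 - 2446} = \frac{11678}{-28871} = 11678 \left(- \frac{1}{28871}\right) = - \frac{11678}{28871}$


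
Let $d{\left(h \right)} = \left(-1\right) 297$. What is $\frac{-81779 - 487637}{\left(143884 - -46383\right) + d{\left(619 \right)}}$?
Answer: $- \frac{284708}{94985} \approx -2.9974$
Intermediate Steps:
$d{\left(h \right)} = -297$
$\frac{-81779 - 487637}{\left(143884 - -46383\right) + d{\left(619 \right)}} = \frac{-81779 - 487637}{\left(143884 - -46383\right) - 297} = - \frac{569416}{\left(143884 + 46383\right) - 297} = - \frac{569416}{190267 - 297} = - \frac{569416}{189970} = \left(-569416\right) \frac{1}{189970} = - \frac{284708}{94985}$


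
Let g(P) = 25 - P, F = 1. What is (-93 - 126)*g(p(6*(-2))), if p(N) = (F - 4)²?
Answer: -3504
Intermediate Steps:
p(N) = 9 (p(N) = (1 - 4)² = (-3)² = 9)
(-93 - 126)*g(p(6*(-2))) = (-93 - 126)*(25 - 1*9) = -219*(25 - 9) = -219*16 = -3504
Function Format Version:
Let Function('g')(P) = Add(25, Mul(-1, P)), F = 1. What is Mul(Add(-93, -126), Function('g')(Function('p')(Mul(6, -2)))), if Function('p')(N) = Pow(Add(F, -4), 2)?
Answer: -3504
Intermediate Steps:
Function('p')(N) = 9 (Function('p')(N) = Pow(Add(1, -4), 2) = Pow(-3, 2) = 9)
Mul(Add(-93, -126), Function('g')(Function('p')(Mul(6, -2)))) = Mul(Add(-93, -126), Add(25, Mul(-1, 9))) = Mul(-219, Add(25, -9)) = Mul(-219, 16) = -3504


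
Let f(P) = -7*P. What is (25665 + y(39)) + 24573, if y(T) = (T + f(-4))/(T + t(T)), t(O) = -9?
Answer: 1507207/30 ≈ 50240.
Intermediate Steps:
y(T) = (28 + T)/(-9 + T) (y(T) = (T - 7*(-4))/(T - 9) = (T + 28)/(-9 + T) = (28 + T)/(-9 + T))
(25665 + y(39)) + 24573 = (25665 + (28 + 39)/(-9 + 39)) + 24573 = (25665 + 67/30) + 24573 = 770017/30 + 24573 = 1507207/30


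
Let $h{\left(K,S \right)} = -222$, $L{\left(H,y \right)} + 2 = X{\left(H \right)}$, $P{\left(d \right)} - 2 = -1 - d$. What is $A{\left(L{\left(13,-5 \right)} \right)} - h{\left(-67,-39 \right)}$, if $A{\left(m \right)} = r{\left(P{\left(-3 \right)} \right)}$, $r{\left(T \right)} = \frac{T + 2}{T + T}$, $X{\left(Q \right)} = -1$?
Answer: $\frac{891}{4} \approx 222.75$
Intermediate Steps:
$P{\left(d \right)} = 1 - d$ ($P{\left(d \right)} = 2 - \left(1 + d\right) = 1 - d$)
$L{\left(H,y \right)} = -3$ ($L{\left(H,y \right)} = -2 - 1 = -3$)
$r{\left(T \right)} = \frac{2 + T}{2 T}$
$A{\left(m \right)} = \frac{3}{4}$ ($A{\left(m \right)} = \frac{2 + \left(1 - -3\right)}{2 \left(1 - -3\right)} = \frac{2 + \left(1 + 3\right)}{2 \left(1 + 3\right)} = \frac{2 + 4}{2 \cdot 4} = \frac{1}{2} \cdot \frac{1}{4} \cdot 6 = \frac{3}{4}$)
$A{\left(L{\left(13,-5 \right)} \right)} - h{\left(-67,-39 \right)} = \frac{3}{4} - -222 = \frac{3}{4} + 222 = \frac{891}{4}$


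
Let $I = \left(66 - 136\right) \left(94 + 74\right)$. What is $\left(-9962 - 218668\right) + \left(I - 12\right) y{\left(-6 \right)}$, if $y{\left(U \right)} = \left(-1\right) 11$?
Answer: $-99138$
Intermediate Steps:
$y{\left(U \right)} = -11$
$I = -11760$ ($I = \left(-70\right) 168 = -11760$)
$\left(-9962 - 218668\right) + \left(I - 12\right) y{\left(-6 \right)} = \left(-9962 - 218668\right) + \left(-11760 - 12\right) \left(-11\right) = -228630 - -129492 = -228630 + 129492 = -99138$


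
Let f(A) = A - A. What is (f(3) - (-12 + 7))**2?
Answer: 25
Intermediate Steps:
f(A) = 0
(f(3) - (-12 + 7))**2 = (0 - (-12 + 7))**2 = (0 - 1*(-5))**2 = (0 + 5)**2 = 5**2 = 25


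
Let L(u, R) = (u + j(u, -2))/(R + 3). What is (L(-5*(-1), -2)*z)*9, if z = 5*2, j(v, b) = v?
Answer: 900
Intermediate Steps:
L(u, R) = 2*u/(3 + R) (L(u, R) = (u + u)/(R + 3) = (2*u)/(3 + R) = 2*u/(3 + R))
z = 10
(L(-5*(-1), -2)*z)*9 = ((2*(-5*(-1))/(3 - 2))*10)*9 = ((2*5/1)*10)*9 = ((2*5*1)*10)*9 = (10*10)*9 = 100*9 = 900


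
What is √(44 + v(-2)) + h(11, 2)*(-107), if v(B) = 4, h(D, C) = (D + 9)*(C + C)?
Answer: -8560 + 4*√3 ≈ -8553.1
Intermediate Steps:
h(D, C) = 2*C*(9 + D) (h(D, C) = (9 + D)*(2*C) = 2*C*(9 + D))
√(44 + v(-2)) + h(11, 2)*(-107) = √(44 + 4) + (2*2*(9 + 11))*(-107) = √48 + (2*2*20)*(-107) = 4*√3 + 80*(-107) = 4*√3 - 8560 = -8560 + 4*√3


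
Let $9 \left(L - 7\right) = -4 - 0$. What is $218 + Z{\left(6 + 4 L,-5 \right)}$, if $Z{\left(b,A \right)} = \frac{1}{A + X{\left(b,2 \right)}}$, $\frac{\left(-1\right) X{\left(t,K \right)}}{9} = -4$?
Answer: $\frac{6759}{31} \approx 218.03$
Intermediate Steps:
$X{\left(t,K \right)} = 36$ ($X{\left(t,K \right)} = \left(-9\right) \left(-4\right) = 36$)
$L = \frac{59}{9}$ ($L = 7 + \frac{-4 - 0}{9} = 7 + \frac{-4 + 0}{9} = 7 + \frac{1}{9} \left(-4\right) = 7 - \frac{4}{9} = \frac{59}{9} \approx 6.5556$)
$Z{\left(b,A \right)} = \frac{1}{36 + A}$ ($Z{\left(b,A \right)} = \frac{1}{A + 36} = \frac{1}{36 + A}$)
$218 + Z{\left(6 + 4 L,-5 \right)} = 218 + \frac{1}{36 - 5} = 218 + \frac{1}{31} = \frac{6759}{31}$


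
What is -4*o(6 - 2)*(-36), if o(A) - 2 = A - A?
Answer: 288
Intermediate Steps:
o(A) = 2 (o(A) = 2 + (A - A) = 2 + 0 = 2)
-4*o(6 - 2)*(-36) = -4*2*(-36) = -8*(-36) = 288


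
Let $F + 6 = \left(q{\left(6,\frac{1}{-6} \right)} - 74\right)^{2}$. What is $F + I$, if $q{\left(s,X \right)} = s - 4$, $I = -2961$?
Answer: $2217$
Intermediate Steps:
$q{\left(s,X \right)} = -4 + s$
$F = 5178$ ($F = -6 + \left(\left(-4 + 6\right) - 74\right)^{2} = -6 + \left(2 - 74\right)^{2} = -6 + \left(-72\right)^{2} = -6 + 5184 = 5178$)
$F + I = 5178 - 2961 = 2217$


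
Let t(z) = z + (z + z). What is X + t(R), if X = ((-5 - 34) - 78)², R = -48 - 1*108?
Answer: 13221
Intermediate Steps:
R = -156 (R = -48 - 108 = -156)
t(z) = 3*z (t(z) = z + 2*z = 3*z)
X = 13689 (X = (-39 - 78)² = (-117)² = 13689)
X + t(R) = 13689 + 3*(-156) = 13689 - 468 = 13221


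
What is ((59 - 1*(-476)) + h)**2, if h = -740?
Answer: 42025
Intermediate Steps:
((59 - 1*(-476)) + h)**2 = ((59 - 1*(-476)) - 740)**2 = ((59 + 476) - 740)**2 = (535 - 740)**2 = (-205)**2 = 42025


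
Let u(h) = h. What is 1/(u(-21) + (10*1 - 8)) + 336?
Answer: 6383/19 ≈ 335.95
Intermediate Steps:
1/(u(-21) + (10*1 - 8)) + 336 = 1/(-21 + (10*1 - 8)) + 336 = 1/(-21 + (10 - 8)) + 336 = 1/(-21 + 2) + 336 = 1/(-19) + 336 = -1/19 + 336 = 6383/19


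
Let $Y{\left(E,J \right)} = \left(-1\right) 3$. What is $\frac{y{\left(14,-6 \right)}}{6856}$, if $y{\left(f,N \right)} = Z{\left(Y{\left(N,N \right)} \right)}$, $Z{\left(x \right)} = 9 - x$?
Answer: $\frac{3}{1714} \approx 0.0017503$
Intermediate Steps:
$Y{\left(E,J \right)} = -3$
$y{\left(f,N \right)} = 12$ ($y{\left(f,N \right)} = 9 - -3 = 9 + 3 = 12$)
$\frac{y{\left(14,-6 \right)}}{6856} = \frac{12}{6856} = 12 \cdot \frac{1}{6856} = \frac{3}{1714}$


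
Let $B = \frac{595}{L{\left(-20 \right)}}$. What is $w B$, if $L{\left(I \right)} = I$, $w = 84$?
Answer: $-2499$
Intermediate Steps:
$B = - \frac{119}{4}$ ($B = \frac{595}{-20} = 595 \left(- \frac{1}{20}\right) = - \frac{119}{4} \approx -29.75$)
$w B = 84 \left(- \frac{119}{4}\right) = -2499$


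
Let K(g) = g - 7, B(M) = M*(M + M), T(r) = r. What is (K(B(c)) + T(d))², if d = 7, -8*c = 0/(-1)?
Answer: 0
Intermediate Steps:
c = 0 (c = -0/(-1) = -0*(-1) = -⅛*0 = 0)
B(M) = 2*M² (B(M) = M*(2*M) = 2*M²)
K(g) = -7 + g
(K(B(c)) + T(d))² = ((-7 + 2*0²) + 7)² = ((-7 + 2*0) + 7)² = ((-7 + 0) + 7)² = (-7 + 7)² = 0² = 0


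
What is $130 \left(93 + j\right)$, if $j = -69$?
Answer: $3120$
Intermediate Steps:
$130 \left(93 + j\right) = 130 \left(93 - 69\right) = 130 \cdot 24 = 3120$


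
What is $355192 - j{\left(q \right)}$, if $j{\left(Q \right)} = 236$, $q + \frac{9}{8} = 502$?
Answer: $354956$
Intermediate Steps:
$q = \frac{4007}{8}$ ($q = - \frac{9}{8} + 502 = \frac{4007}{8} \approx 500.88$)
$355192 - j{\left(q \right)} = 355192 - 236 = 354956$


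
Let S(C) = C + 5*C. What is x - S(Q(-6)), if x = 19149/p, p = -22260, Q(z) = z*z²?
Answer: 9609937/7420 ≈ 1295.1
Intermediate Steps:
Q(z) = z³
S(C) = 6*C
x = -6383/7420 (x = 19149/(-22260) = 19149*(-1/22260) = -6383/7420 ≈ -0.86024)
x - S(Q(-6)) = -6383/7420 - 6*(-6)³ = -6383/7420 - 6*(-216) = -6383/7420 - 1*(-1296) = -6383/7420 + 1296 = 9609937/7420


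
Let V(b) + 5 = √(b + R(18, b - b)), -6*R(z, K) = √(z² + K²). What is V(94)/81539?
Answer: -5/81539 + √91/81539 ≈ 5.5671e-5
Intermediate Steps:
R(z, K) = -√(K² + z²)/6 (R(z, K) = -√(z² + K²)/6 = -√(K² + z²)/6)
V(b) = -5 + √(-3 + b) (V(b) = -5 + √(b - √((b - b)² + 18²)/6) = -5 + √(b - √(0² + 324)/6) = -5 + √(b - √(0 + 324)/6) = -5 + √(b - √324/6) = -5 + √(b - ⅙*18) = -5 + √(b - 3) = -5 + √(-3 + b))
V(94)/81539 = (-5 + √(-3 + 94))/81539 = (-5 + √91)*(1/81539) = -5/81539 + √91/81539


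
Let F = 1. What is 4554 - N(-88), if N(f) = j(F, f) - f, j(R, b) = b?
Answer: 4554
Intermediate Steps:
N(f) = 0 (N(f) = f - f = 0)
4554 - N(-88) = 4554 - 1*0 = 4554 + 0 = 4554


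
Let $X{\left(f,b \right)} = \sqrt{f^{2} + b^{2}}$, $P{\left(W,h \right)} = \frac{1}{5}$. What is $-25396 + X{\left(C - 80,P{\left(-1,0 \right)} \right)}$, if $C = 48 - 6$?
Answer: $-25396 + \frac{\sqrt{36101}}{5} \approx -25358.0$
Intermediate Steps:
$C = 42$
$P{\left(W,h \right)} = \frac{1}{5}$
$X{\left(f,b \right)} = \sqrt{b^{2} + f^{2}}$
$-25396 + X{\left(C - 80,P{\left(-1,0 \right)} \right)} = -25396 + \sqrt{\left(\frac{1}{5}\right)^{2} + \left(42 - 80\right)^{2}} = -25396 + \sqrt{\frac{1}{25} + \left(42 - 80\right)^{2}} = -25396 + \sqrt{\frac{1}{25} + \left(-38\right)^{2}} = -25396 + \sqrt{\frac{1}{25} + 1444} = -25396 + \sqrt{\frac{36101}{25}} = -25396 + \frac{\sqrt{36101}}{5}$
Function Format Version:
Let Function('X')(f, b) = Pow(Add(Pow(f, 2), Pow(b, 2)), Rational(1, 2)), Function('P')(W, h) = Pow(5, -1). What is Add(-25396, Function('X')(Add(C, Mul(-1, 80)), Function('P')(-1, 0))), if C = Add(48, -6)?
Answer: Add(-25396, Mul(Rational(1, 5), Pow(36101, Rational(1, 2)))) ≈ -25358.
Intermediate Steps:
C = 42
Function('P')(W, h) = Rational(1, 5)
Function('X')(f, b) = Pow(Add(Pow(b, 2), Pow(f, 2)), Rational(1, 2))
Add(-25396, Function('X')(Add(C, Mul(-1, 80)), Function('P')(-1, 0))) = Add(-25396, Pow(Add(Pow(Rational(1, 5), 2), Pow(Add(42, Mul(-1, 80)), 2)), Rational(1, 2))) = Add(-25396, Pow(Add(Rational(1, 25), Pow(Add(42, -80), 2)), Rational(1, 2))) = Add(-25396, Pow(Add(Rational(1, 25), Pow(-38, 2)), Rational(1, 2))) = Add(-25396, Pow(Add(Rational(1, 25), 1444), Rational(1, 2))) = Add(-25396, Pow(Rational(36101, 25), Rational(1, 2))) = Add(-25396, Mul(Rational(1, 5), Pow(36101, Rational(1, 2))))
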